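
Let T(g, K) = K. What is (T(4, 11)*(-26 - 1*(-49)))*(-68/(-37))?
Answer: 17204/37 ≈ 464.97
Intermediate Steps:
(T(4, 11)*(-26 - 1*(-49)))*(-68/(-37)) = (11*(-26 - 1*(-49)))*(-68/(-37)) = (11*(-26 + 49))*(-68*(-1/37)) = (11*23)*(68/37) = 253*(68/37) = 17204/37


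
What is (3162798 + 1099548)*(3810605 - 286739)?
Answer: 15019936149636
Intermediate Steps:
(3162798 + 1099548)*(3810605 - 286739) = 4262346*3523866 = 15019936149636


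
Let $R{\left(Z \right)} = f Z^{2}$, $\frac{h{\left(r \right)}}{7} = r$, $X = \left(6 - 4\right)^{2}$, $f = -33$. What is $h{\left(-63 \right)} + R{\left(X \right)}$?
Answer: $-969$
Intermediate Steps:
$X = 4$ ($X = 2^{2} = 4$)
$h{\left(r \right)} = 7 r$
$R{\left(Z \right)} = - 33 Z^{2}$
$h{\left(-63 \right)} + R{\left(X \right)} = 7 \left(-63\right) - 33 \cdot 4^{2} = -441 - 528 = -969$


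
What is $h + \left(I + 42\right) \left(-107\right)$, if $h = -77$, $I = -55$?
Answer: $1314$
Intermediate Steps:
$h + \left(I + 42\right) \left(-107\right) = -77 + \left(-55 + 42\right) \left(-107\right) = -77 - -1391 = -77 + 1391 = 1314$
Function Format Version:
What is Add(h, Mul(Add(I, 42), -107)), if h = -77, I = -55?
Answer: 1314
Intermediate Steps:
Add(h, Mul(Add(I, 42), -107)) = Add(-77, Mul(Add(-55, 42), -107)) = Add(-77, Mul(-13, -107)) = Add(-77, 1391) = 1314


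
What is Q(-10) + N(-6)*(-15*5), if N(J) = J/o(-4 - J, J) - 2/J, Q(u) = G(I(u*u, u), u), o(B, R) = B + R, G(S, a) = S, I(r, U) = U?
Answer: -295/2 ≈ -147.50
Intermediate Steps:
Q(u) = u
N(J) = -2/J - J/4 (N(J) = J/((-4 - J) + J) - 2/J = J/(-4) - 2/J = J*(-¼) - 2/J = -J/4 - 2/J = -2/J - J/4)
Q(-10) + N(-6)*(-15*5) = -10 + (-2/(-6) - ¼*(-6))*(-15*5) = -10 + (-2*(-⅙) + 3/2)*(-75) = -10 + (⅓ + 3/2)*(-75) = -10 + (11/6)*(-75) = -10 - 275/2 = -295/2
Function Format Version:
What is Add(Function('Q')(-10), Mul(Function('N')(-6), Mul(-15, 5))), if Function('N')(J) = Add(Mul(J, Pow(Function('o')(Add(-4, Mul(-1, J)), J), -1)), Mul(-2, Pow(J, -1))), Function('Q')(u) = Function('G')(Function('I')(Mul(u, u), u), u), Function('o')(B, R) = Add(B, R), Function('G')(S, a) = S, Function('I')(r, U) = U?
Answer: Rational(-295, 2) ≈ -147.50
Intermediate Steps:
Function('Q')(u) = u
Function('N')(J) = Add(Mul(-2, Pow(J, -1)), Mul(Rational(-1, 4), J)) (Function('N')(J) = Add(Mul(J, Pow(Add(Add(-4, Mul(-1, J)), J), -1)), Mul(-2, Pow(J, -1))) = Add(Mul(J, Pow(-4, -1)), Mul(-2, Pow(J, -1))) = Add(Mul(J, Rational(-1, 4)), Mul(-2, Pow(J, -1))) = Add(Mul(Rational(-1, 4), J), Mul(-2, Pow(J, -1))) = Add(Mul(-2, Pow(J, -1)), Mul(Rational(-1, 4), J)))
Add(Function('Q')(-10), Mul(Function('N')(-6), Mul(-15, 5))) = Add(-10, Mul(Add(Mul(-2, Pow(-6, -1)), Mul(Rational(-1, 4), -6)), Mul(-15, 5))) = Add(-10, Mul(Add(Mul(-2, Rational(-1, 6)), Rational(3, 2)), -75)) = Add(-10, Mul(Add(Rational(1, 3), Rational(3, 2)), -75)) = Add(-10, Mul(Rational(11, 6), -75)) = Add(-10, Rational(-275, 2)) = Rational(-295, 2)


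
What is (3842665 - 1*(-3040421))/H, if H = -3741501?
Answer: -2294362/1247167 ≈ -1.8397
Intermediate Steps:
(3842665 - 1*(-3040421))/H = (3842665 - 1*(-3040421))/(-3741501) = (3842665 + 3040421)*(-1/3741501) = 6883086*(-1/3741501) = -2294362/1247167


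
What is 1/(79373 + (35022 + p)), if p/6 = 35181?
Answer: 1/325481 ≈ 3.0724e-6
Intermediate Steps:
p = 211086 (p = 6*35181 = 211086)
1/(79373 + (35022 + p)) = 1/(79373 + (35022 + 211086)) = 1/(79373 + 246108) = 1/325481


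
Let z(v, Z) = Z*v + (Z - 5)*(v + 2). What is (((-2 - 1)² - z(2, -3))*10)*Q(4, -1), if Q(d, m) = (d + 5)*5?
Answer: 21150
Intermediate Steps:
Q(d, m) = 25 + 5*d (Q(d, m) = (5 + d)*5 = 25 + 5*d)
z(v, Z) = Z*v + (-5 + Z)*(2 + v)
(((-2 - 1)² - z(2, -3))*10)*Q(4, -1) = (((-2 - 1)² - (-10 - 5*2 + 2*(-3) + 2*(-3)*2))*10)*(25 + 5*4) = (((-3)² - (-10 - 10 - 6 - 12))*10)*(25 + 20) = ((9 - 1*(-38))*10)*45 = ((9 + 38)*10)*45 = (47*10)*45 = 470*45 = 21150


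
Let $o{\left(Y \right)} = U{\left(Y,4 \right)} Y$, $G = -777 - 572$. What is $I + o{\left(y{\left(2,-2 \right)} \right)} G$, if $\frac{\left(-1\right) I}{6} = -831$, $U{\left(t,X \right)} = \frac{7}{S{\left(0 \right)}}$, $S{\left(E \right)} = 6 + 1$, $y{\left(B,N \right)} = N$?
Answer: $7684$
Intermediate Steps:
$S{\left(E \right)} = 7$
$G = -1349$ ($G = -777 - 572 = -1349$)
$U{\left(t,X \right)} = 1$ ($U{\left(t,X \right)} = \frac{7}{7} = 7 \cdot \frac{1}{7} = 1$)
$I = 4986$ ($I = \left(-6\right) \left(-831\right) = 4986$)
$o{\left(Y \right)} = Y$ ($o{\left(Y \right)} = 1 Y = Y$)
$I + o{\left(y{\left(2,-2 \right)} \right)} G = 4986 - -2698 = 4986 + 2698 = 7684$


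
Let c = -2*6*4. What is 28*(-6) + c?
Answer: -216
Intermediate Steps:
c = -48 (c = -12*4 = -48)
28*(-6) + c = 28*(-6) - 48 = -168 - 48 = -216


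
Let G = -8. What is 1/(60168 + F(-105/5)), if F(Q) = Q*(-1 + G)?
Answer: 1/60357 ≈ 1.6568e-5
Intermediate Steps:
F(Q) = -9*Q (F(Q) = Q*(-1 - 8) = Q*(-9) = -9*Q)
1/(60168 + F(-105/5)) = 1/(60168 - (-945)/5) = 1/(60168 - 9*(-21)) = 1/(60168 + 189) = 1/60357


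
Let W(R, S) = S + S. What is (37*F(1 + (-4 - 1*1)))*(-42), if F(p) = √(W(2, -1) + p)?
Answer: -1554*I*√6 ≈ -3806.5*I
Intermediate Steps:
W(R, S) = 2*S
F(p) = √(-2 + p) (F(p) = √(2*(-1) + p) = √(-2 + p))
(37*F(1 + (-4 - 1*1)))*(-42) = (37*√(-2 + (1 + (-4 - 1*1))))*(-42) = (37*√(-2 + (1 + (-4 - 1))))*(-42) = (37*√(-2 + (1 - 5)))*(-42) = (37*√(-2 - 4))*(-42) = (37*√(-6))*(-42) = (37*(I*√6))*(-42) = (37*I*√6)*(-42) = -1554*I*√6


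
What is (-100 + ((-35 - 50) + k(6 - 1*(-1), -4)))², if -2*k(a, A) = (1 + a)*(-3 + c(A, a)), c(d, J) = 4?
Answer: 35721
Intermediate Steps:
k(a, A) = -½ - a/2 (k(a, A) = -(1 + a)*(-3 + 4)/2 = -(1 + a)/2 = -½ - a/2)
(-100 + ((-35 - 50) + k(6 - 1*(-1), -4)))² = (-100 + ((-35 - 50) + (-½ - (6 - 1*(-1))/2)))² = (-100 + (-85 + (-½ - (6 + 1)/2)))² = (-100 + (-85 + (-½ - ½*7)))² = (-100 + (-85 + (-½ - 7/2)))² = (-100 + (-85 - 4))² = (-100 - 89)² = (-189)² = 35721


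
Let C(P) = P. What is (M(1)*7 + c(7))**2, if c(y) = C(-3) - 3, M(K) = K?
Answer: 1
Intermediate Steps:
c(y) = -6 (c(y) = -3 - 3 = -6)
(M(1)*7 + c(7))**2 = (1*7 - 6)**2 = (7 - 6)**2 = 1**2 = 1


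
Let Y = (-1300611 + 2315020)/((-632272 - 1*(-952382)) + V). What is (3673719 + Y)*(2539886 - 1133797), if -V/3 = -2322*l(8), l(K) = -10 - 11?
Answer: 897902487243771985/173824 ≈ 5.1656e+12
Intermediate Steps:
l(K) = -21
V = -146286 (V = -(-6966)*(-21) = -3*48762 = -146286)
Y = 1014409/173824 (Y = (-1300611 + 2315020)/((-632272 - 1*(-952382)) - 146286) = 1014409/((-632272 + 952382) - 146286) = 1014409/(320110 - 146286) = 1014409/173824 ≈ 5.8358)
(3673719 + Y)*(2539886 - 1133797) = (3673719 + 1014409/173824)*(2539886 - 1133797) = (638581545865/173824)*1406089 = 897902487243771985/173824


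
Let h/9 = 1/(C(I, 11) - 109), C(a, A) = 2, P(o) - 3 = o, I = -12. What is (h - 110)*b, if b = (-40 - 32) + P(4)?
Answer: 765635/107 ≈ 7155.5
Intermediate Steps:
P(o) = 3 + o
h = -9/107 (h = 9/(2 - 109) = 9/(-107) = 9*(-1/107) = -9/107 ≈ -0.084112)
b = -65 (b = (-40 - 32) + (3 + 4) = -72 + 7 = -65)
(h - 110)*b = (-9/107 - 110)*(-65) = -11779/107*(-65) = 765635/107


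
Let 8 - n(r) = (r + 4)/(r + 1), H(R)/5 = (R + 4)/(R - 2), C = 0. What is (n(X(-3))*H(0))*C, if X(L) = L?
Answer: 0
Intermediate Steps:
H(R) = 5*(4 + R)/(-2 + R) (H(R) = 5*((R + 4)/(R - 2)) = 5*((4 + R)/(-2 + R)) = 5*(4 + R)/(-2 + R))
n(r) = 8 - (4 + r)/(1 + r) (n(r) = 8 - (r + 4)/(r + 1) = 8 - (4 + r)/(1 + r))
(n(X(-3))*H(0))*C = (((4 + 7*(-3))/(1 - 3))*(5*(4 + 0)/(-2 + 0)))*0 = (((4 - 21)/(-2))*(5*4/(-2)))*0 = ((-½*(-17))*(5*(-½)*4))*0 = ((17/2)*(-10))*0 = -85*0 = 0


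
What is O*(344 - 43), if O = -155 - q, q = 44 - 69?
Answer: -39130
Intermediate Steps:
q = -25
O = -130 (O = -155 - 1*(-25) = -155 + 25 = -130)
O*(344 - 43) = -130*(344 - 43) = -130*301 = -39130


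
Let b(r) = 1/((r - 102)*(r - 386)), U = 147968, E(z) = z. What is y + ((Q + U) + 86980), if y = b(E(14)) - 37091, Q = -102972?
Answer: 3106155361/32736 ≈ 94885.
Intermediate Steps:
b(r) = 1/((-386 + r)*(-102 + r)) (b(r) = 1/((-102 + r)*(-386 + r)) = 1/((-386 + r)*(-102 + r)))
y = -1214210975/32736 (y = 1/(39372 + 14² - 488*14) - 37091 = 1/(39372 + 196 - 6832) - 37091 = 1/32736 - 37091 = -1214210975/32736 ≈ -37091.)
y + ((Q + U) + 86980) = -1214210975/32736 + ((-102972 + 147968) + 86980) = -1214210975/32736 + (44996 + 86980) = -1214210975/32736 + 131976 = 3106155361/32736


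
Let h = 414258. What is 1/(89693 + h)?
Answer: 1/503951 ≈ 1.9843e-6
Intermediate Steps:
1/(89693 + h) = 1/(89693 + 414258) = 1/503951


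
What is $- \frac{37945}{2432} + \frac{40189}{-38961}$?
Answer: $- \frac{1576114793}{94753152} \approx -16.634$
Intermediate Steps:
$- \frac{37945}{2432} + \frac{40189}{-38961} = \left(-37945\right) \frac{1}{2432} + 40189 \left(- \frac{1}{38961}\right) = - \frac{37945}{2432} - \frac{40189}{38961} = - \frac{1576114793}{94753152}$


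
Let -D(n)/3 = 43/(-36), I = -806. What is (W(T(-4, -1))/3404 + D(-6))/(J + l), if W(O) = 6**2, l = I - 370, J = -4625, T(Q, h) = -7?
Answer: -36701/59239812 ≈ -0.00061953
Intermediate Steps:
l = -1176 (l = -806 - 370 = -1176)
W(O) = 36
D(n) = 43/12 (D(n) = -129/(-36) = -129*(-1)/36 = -3*(-43/36) = 43/12)
(W(T(-4, -1))/3404 + D(-6))/(J + l) = (36/3404 + 43/12)/(-4625 - 1176) = (36*(1/3404) + 43/12)/(-5801) = (9/851 + 43/12)*(-1/5801) = (36701/10212)*(-1/5801) = -36701/59239812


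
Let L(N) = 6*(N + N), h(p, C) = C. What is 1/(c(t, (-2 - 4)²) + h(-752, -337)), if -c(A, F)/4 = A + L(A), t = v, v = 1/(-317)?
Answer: -317/106777 ≈ -0.0029688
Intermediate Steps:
v = -1/317 ≈ -0.0031546
t = -1/317 ≈ -0.0031546
L(N) = 12*N (L(N) = 6*(2*N) = 12*N)
c(A, F) = -52*A (c(A, F) = -4*(A + 12*A) = -52*A)
1/(c(t, (-2 - 4)²) + h(-752, -337)) = 1/(-52*(-1/317) - 337) = 1/(52/317 - 337) = 1/(-106777/317) = -317/106777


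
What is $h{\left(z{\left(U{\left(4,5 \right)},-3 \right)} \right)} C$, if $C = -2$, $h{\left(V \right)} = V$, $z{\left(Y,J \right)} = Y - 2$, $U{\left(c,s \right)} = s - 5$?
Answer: $4$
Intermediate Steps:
$U{\left(c,s \right)} = -5 + s$ ($U{\left(c,s \right)} = s - 5 = -5 + s$)
$z{\left(Y,J \right)} = -2 + Y$ ($z{\left(Y,J \right)} = Y - 2 = -2 + Y$)
$h{\left(z{\left(U{\left(4,5 \right)},-3 \right)} \right)} C = \left(-2 + \left(-5 + 5\right)\right) \left(-2\right) = \left(-2 + 0\right) \left(-2\right) = \left(-2\right) \left(-2\right) = 4$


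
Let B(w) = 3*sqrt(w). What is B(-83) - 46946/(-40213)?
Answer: 46946/40213 + 3*I*sqrt(83) ≈ 1.1674 + 27.331*I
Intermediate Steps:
B(-83) - 46946/(-40213) = 3*sqrt(-83) - 46946/(-40213) = 3*(I*sqrt(83)) - 46946*(-1)/40213 = 3*I*sqrt(83) - 1*(-46946/40213) = 3*I*sqrt(83) + 46946/40213 = 46946/40213 + 3*I*sqrt(83)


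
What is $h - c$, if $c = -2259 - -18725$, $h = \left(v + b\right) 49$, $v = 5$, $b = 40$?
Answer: $-14261$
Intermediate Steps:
$h = 2205$ ($h = \left(5 + 40\right) 49 = 45 \cdot 49 = 2205$)
$c = 16466$ ($c = -2259 + 18725 = 16466$)
$h - c = 2205 - 16466 = -14261$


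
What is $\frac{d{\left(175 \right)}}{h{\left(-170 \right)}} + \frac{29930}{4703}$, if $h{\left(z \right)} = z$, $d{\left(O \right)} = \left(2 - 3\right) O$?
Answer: $\frac{1182225}{159902} \approx 7.3934$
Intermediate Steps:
$d{\left(O \right)} = - O$
$\frac{d{\left(175 \right)}}{h{\left(-170 \right)}} + \frac{29930}{4703} = \frac{\left(-1\right) 175}{-170} + \frac{29930}{4703} = \left(-175\right) \left(- \frac{1}{170}\right) + 29930 \cdot \frac{1}{4703} = \frac{35}{34} + \frac{29930}{4703} = \frac{1182225}{159902}$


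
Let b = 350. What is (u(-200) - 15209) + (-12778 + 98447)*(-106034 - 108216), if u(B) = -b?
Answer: -18354598809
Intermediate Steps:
u(B) = -350 (u(B) = -1*350 = -350)
(u(-200) - 15209) + (-12778 + 98447)*(-106034 - 108216) = (-350 - 15209) + (-12778 + 98447)*(-106034 - 108216) = -15559 + 85669*(-214250) = -15559 - 18354583250 = -18354598809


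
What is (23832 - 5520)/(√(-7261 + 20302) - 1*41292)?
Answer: -28005152/63148749 - 6104*√161/63148749 ≈ -0.44471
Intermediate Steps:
(23832 - 5520)/(√(-7261 + 20302) - 1*41292) = 18312/(√13041 - 41292) = 18312/(9*√161 - 41292) = 18312/(-41292 + 9*√161)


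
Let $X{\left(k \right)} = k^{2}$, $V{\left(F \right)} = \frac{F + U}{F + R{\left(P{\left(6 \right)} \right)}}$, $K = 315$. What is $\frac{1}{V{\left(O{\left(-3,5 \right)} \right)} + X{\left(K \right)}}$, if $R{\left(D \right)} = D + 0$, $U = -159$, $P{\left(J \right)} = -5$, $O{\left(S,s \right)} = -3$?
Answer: $\frac{4}{396981} \approx 1.0076 \cdot 10^{-5}$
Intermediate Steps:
$R{\left(D \right)} = D$
$V{\left(F \right)} = \frac{-159 + F}{-5 + F}$ ($V{\left(F \right)} = \frac{F - 159}{F - 5} = \frac{-159 + F}{-5 + F}$)
$\frac{1}{V{\left(O{\left(-3,5 \right)} \right)} + X{\left(K \right)}} = \frac{1}{\frac{-159 - 3}{-5 - 3} + 315^{2}} = \frac{1}{\frac{1}{-8} \left(-162\right) + 99225} = \frac{1}{\left(- \frac{1}{8}\right) \left(-162\right) + 99225} = \frac{1}{\frac{81}{4} + 99225} = \frac{1}{\frac{396981}{4}} = \frac{4}{396981}$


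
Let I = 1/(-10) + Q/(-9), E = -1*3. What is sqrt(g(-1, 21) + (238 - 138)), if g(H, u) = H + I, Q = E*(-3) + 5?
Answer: sqrt(87610)/30 ≈ 9.8663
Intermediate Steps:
E = -3
Q = 14 (Q = -3*(-3) + 5 = 9 + 5 = 14)
I = -149/90 (I = 1/(-10) + 14/(-9) = 1*(-1/10) + 14*(-1/9) = -1/10 - 14/9 = -149/90 ≈ -1.6556)
g(H, u) = -149/90 + H (g(H, u) = H - 149/90 = -149/90 + H)
sqrt(g(-1, 21) + (238 - 138)) = sqrt((-149/90 - 1) + (238 - 138)) = sqrt(-239/90 + 100) = sqrt(8761/90) = sqrt(87610)/30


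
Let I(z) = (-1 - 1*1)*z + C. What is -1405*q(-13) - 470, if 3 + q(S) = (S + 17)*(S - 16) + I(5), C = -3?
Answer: 184990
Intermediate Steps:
I(z) = -3 - 2*z (I(z) = (-1 - 1*1)*z - 3 = (-1 - 1)*z - 3 = -2*z - 3 = -3 - 2*z)
q(S) = -16 + (-16 + S)*(17 + S) (q(S) = -3 + ((S + 17)*(S - 16) + (-3 - 2*5)) = -3 + ((17 + S)*(-16 + S) + (-3 - 10)) = -3 + ((-16 + S)*(17 + S) - 13) = -3 + (-13 + (-16 + S)*(17 + S)) = -16 + (-16 + S)*(17 + S))
-1405*q(-13) - 470 = -1405*(-288 - 13 + (-13)**2) - 470 = -1405*(-288 - 13 + 169) - 470 = -1405*(-132) - 470 = 185460 - 470 = 184990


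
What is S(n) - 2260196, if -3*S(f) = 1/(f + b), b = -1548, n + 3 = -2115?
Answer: -24857635607/10998 ≈ -2.2602e+6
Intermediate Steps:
n = -2118 (n = -3 - 2115 = -2118)
S(f) = -1/(3*(-1548 + f)) (S(f) = -1/(3*(f - 1548)) = -1/(3*(-1548 + f)))
S(n) - 2260196 = -1/(-4644 + 3*(-2118)) - 2260196 = -1/(-4644 - 6354) - 2260196 = -1/(-10998) - 2260196 = -1*(-1/10998) - 2260196 = 1/10998 - 2260196 = -24857635607/10998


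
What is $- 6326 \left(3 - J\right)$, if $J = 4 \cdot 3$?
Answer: $56934$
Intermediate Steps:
$J = 12$
$- 6326 \left(3 - J\right) = - 6326 \left(3 - 12\right) = \left(-6326\right) \left(-9\right) = 56934$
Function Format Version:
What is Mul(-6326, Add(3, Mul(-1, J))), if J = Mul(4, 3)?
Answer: 56934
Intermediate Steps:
J = 12
Mul(-6326, Add(3, Mul(-1, J))) = Mul(-6326, Add(3, Mul(-1, 12))) = Mul(-6326, Add(3, -12)) = Mul(-6326, -9) = 56934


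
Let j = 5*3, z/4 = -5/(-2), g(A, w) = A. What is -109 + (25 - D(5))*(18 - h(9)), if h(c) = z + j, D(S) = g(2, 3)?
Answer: -270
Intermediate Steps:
z = 10 (z = 4*(-5/(-2)) = 4*(-5*(-½)) = 4*(5/2) = 10)
j = 15
D(S) = 2
h(c) = 25 (h(c) = 10 + 15 = 25)
-109 + (25 - D(5))*(18 - h(9)) = -109 + (25 - 1*2)*(18 - 1*25) = -109 + (25 - 2)*(18 - 25) = -109 + 23*(-7) = -109 - 161 = -270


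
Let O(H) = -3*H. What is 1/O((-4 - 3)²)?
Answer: -1/147 ≈ -0.0068027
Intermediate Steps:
1/O((-4 - 3)²) = 1/(-3*(-4 - 3)²) = 1/(-3*(-7)²) = 1/(-3*49) = 1/(-147) = -1/147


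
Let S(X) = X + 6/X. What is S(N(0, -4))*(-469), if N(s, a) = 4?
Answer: -5159/2 ≈ -2579.5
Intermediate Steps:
S(N(0, -4))*(-469) = (4 + 6/4)*(-469) = (4 + 6*(1/4))*(-469) = (4 + 3/2)*(-469) = (11/2)*(-469) = -5159/2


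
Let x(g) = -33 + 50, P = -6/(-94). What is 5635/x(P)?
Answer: 5635/17 ≈ 331.47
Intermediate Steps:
P = 3/47 (P = -6*(-1/94) = 3/47 ≈ 0.063830)
x(g) = 17
5635/x(P) = 5635/17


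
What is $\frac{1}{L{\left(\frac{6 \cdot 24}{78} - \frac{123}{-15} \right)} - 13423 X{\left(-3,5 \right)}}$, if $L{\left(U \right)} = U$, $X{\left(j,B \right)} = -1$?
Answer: $\frac{65}{873148} \approx 7.4443 \cdot 10^{-5}$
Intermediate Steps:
$\frac{1}{L{\left(\frac{6 \cdot 24}{78} - \frac{123}{-15} \right)} - 13423 X{\left(-3,5 \right)}} = \frac{1}{\left(\frac{6 \cdot 24}{78} - \frac{123}{-15}\right) - -13423} = \frac{1}{\left(144 \cdot \frac{1}{78} - - \frac{41}{5}\right) + 13423} = \frac{1}{\left(\frac{24}{13} + \frac{41}{5}\right) + 13423} = \frac{1}{\frac{653}{65} + 13423} = \frac{1}{\frac{873148}{65}} = \frac{65}{873148}$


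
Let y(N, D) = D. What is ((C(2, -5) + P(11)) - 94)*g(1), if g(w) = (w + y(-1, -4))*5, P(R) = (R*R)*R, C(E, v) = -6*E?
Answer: -18375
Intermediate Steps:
P(R) = R³ (P(R) = R²*R = R³)
g(w) = -20 + 5*w (g(w) = (w - 4)*5 = (-4 + w)*5 = -20 + 5*w)
((C(2, -5) + P(11)) - 94)*g(1) = ((-6*2 + 11³) - 94)*(-20 + 5*1) = ((-12 + 1331) - 94)*(-20 + 5) = (1319 - 94)*(-15) = 1225*(-15) = -18375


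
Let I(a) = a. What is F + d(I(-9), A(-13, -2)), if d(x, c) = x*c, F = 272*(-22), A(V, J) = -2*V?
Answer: -6218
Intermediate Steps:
F = -5984
d(x, c) = c*x
F + d(I(-9), A(-13, -2)) = -5984 - 2*(-13)*(-9) = -5984 + 26*(-9) = -5984 - 234 = -6218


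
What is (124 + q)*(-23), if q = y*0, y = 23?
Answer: -2852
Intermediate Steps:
q = 0 (q = 23*0 = 0)
(124 + q)*(-23) = (124 + 0)*(-23) = 124*(-23) = -2852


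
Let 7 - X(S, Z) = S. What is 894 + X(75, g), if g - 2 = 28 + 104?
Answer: 826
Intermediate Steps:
g = 134 (g = 2 + (28 + 104) = 2 + 132 = 134)
X(S, Z) = 7 - S
894 + X(75, g) = 894 + (7 - 1*75) = 894 + (7 - 75) = 894 - 68 = 826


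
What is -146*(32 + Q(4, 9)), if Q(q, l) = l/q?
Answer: -10001/2 ≈ -5000.5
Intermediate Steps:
-146*(32 + Q(4, 9)) = -146*(32 + 9/4) = -146*137/4 = -10001/2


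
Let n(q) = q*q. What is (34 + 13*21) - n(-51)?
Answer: -2294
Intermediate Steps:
n(q) = q²
(34 + 13*21) - n(-51) = (34 + 13*21) - 1*(-51)² = (34 + 273) - 1*2601 = 307 - 2601 = -2294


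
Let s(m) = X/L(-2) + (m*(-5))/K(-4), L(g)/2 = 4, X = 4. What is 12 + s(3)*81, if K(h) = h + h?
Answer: 1635/8 ≈ 204.38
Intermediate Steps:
K(h) = 2*h
L(g) = 8 (L(g) = 2*4 = 8)
s(m) = ½ + 5*m/8 (s(m) = 4/8 + (m*(-5))/((2*(-4))) = 4*(⅛) - 5*m/(-8) = ½ - 5*m*(-⅛) = ½ + 5*m/8)
12 + s(3)*81 = 12 + (½ + (5/8)*3)*81 = 12 + (½ + 15/8)*81 = 12 + (19/8)*81 = 12 + 1539/8 = 1635/8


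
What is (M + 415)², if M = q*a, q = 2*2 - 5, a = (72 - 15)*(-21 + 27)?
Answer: 5329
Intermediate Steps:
a = 342 (a = 57*6 = 342)
q = -1 (q = 4 - 5 = -1)
M = -342 (M = -1*342 = -342)
(M + 415)² = (-342 + 415)² = 73² = 5329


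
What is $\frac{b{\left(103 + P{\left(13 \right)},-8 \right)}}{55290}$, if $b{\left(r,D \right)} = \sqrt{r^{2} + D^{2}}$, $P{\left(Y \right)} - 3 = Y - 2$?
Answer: $\frac{\sqrt{13753}}{55290} \approx 0.0021211$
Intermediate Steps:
$P{\left(Y \right)} = 1 + Y$ ($P{\left(Y \right)} = 3 + \left(Y - 2\right) = 3 + \left(-2 + Y\right) = 1 + Y$)
$b{\left(r,D \right)} = \sqrt{D^{2} + r^{2}}$
$\frac{b{\left(103 + P{\left(13 \right)},-8 \right)}}{55290} = \frac{\sqrt{\left(-8\right)^{2} + \left(103 + \left(1 + 13\right)\right)^{2}}}{55290} = \sqrt{64 + \left(103 + 14\right)^{2}} \cdot \frac{1}{55290} = \sqrt{64 + 117^{2}} \cdot \frac{1}{55290} = \sqrt{64 + 13689} \cdot \frac{1}{55290} = \sqrt{13753} \cdot \frac{1}{55290} = \frac{\sqrt{13753}}{55290}$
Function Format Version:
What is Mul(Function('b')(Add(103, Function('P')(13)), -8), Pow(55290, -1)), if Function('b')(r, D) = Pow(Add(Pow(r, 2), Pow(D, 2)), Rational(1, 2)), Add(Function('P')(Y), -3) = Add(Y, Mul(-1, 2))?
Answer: Mul(Rational(1, 55290), Pow(13753, Rational(1, 2))) ≈ 0.0021211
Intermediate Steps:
Function('P')(Y) = Add(1, Y) (Function('P')(Y) = Add(3, Add(Y, Mul(-1, 2))) = Add(3, Add(Y, -2)) = Add(3, Add(-2, Y)) = Add(1, Y))
Function('b')(r, D) = Pow(Add(Pow(D, 2), Pow(r, 2)), Rational(1, 2))
Mul(Function('b')(Add(103, Function('P')(13)), -8), Pow(55290, -1)) = Mul(Pow(Add(Pow(-8, 2), Pow(Add(103, Add(1, 13)), 2)), Rational(1, 2)), Pow(55290, -1)) = Mul(Pow(Add(64, Pow(Add(103, 14), 2)), Rational(1, 2)), Rational(1, 55290)) = Mul(Pow(Add(64, Pow(117, 2)), Rational(1, 2)), Rational(1, 55290)) = Mul(Pow(Add(64, 13689), Rational(1, 2)), Rational(1, 55290)) = Mul(Pow(13753, Rational(1, 2)), Rational(1, 55290)) = Mul(Rational(1, 55290), Pow(13753, Rational(1, 2)))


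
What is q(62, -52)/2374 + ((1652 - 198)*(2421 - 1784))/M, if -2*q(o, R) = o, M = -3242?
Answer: -1099447277/3848254 ≈ -285.70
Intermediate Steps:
q(o, R) = -o/2
q(62, -52)/2374 + ((1652 - 198)*(2421 - 1784))/M = -½*62/2374 + ((1652 - 198)*(2421 - 1784))/(-3242) = -31*1/2374 + (1454*637)*(-1/3242) = -31/2374 + 926198*(-1/3242) = -31/2374 - 463099/1621 = -1099447277/3848254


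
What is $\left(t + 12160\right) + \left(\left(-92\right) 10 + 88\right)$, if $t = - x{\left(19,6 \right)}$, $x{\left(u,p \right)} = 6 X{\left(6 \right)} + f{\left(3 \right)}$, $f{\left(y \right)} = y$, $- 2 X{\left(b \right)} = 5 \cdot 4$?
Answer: $11385$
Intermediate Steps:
$X{\left(b \right)} = -10$ ($X{\left(b \right)} = - \frac{5 \cdot 4}{2} = \left(- \frac{1}{2}\right) 20 = -10$)
$x{\left(u,p \right)} = -57$ ($x{\left(u,p \right)} = 6 \left(-10\right) + 3 = -60 + 3 = -57$)
$t = 57$ ($t = \left(-1\right) \left(-57\right) = 57$)
$\left(t + 12160\right) + \left(\left(-92\right) 10 + 88\right) = \left(57 + 12160\right) + \left(\left(-92\right) 10 + 88\right) = 12217 + \left(-920 + 88\right) = 12217 - 832 = 11385$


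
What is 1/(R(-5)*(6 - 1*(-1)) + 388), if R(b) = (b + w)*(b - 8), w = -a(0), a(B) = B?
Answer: 1/843 ≈ 0.0011862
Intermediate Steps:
w = 0 (w = -1*0 = 0)
R(b) = b*(-8 + b) (R(b) = (b + 0)*(b - 8) = b*(-8 + b))
1/(R(-5)*(6 - 1*(-1)) + 388) = 1/((-5*(-8 - 5))*(6 - 1*(-1)) + 388) = 1/((-5*(-13))*(6 + 1) + 388) = 1/(65*7 + 388) = 1/(455 + 388) = 1/843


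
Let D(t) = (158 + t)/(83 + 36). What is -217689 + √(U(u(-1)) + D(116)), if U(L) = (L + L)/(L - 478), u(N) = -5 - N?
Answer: -217689 + 3*√211937810/28679 ≈ -2.1769e+5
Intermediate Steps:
D(t) = 158/119 + t/119 (D(t) = (158 + t)/119 = (158 + t)*(1/119) = 158/119 + t/119)
U(L) = 2*L/(-478 + L) (U(L) = (2*L)/(-478 + L) = 2*L/(-478 + L))
-217689 + √(U(u(-1)) + D(116)) = -217689 + √(2*(-5 - 1*(-1))/(-478 + (-5 - 1*(-1))) + (158/119 + (1/119)*116)) = -217689 + √(2*(-5 + 1)/(-478 + (-5 + 1)) + (158/119 + 116/119)) = -217689 + √(2*(-4)/(-478 - 4) + 274/119) = -217689 + √(2*(-4)/(-482) + 274/119) = -217689 + √(2*(-4)*(-1/482) + 274/119) = -217689 + √(4/241 + 274/119) = -217689 + √(66510/28679) = -217689 + 3*√211937810/28679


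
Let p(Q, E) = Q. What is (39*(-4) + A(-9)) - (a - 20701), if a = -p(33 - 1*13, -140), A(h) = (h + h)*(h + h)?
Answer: 20889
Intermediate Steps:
A(h) = 4*h² (A(h) = (2*h)*(2*h) = 4*h²)
a = -20 (a = -(33 - 1*13) = -(33 - 13) = -1*20 = -20)
(39*(-4) + A(-9)) - (a - 20701) = (39*(-4) + 4*(-9)²) - (-20 - 20701) = (-156 + 4*81) - 1*(-20721) = (-156 + 324) + 20721 = 168 + 20721 = 20889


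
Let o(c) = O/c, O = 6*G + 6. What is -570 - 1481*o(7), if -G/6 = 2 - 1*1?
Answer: 40440/7 ≈ 5777.1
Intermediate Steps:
G = -6 (G = -6*(2 - 1*1) = -6*(2 - 1) = -6*1 = -6)
O = -30 (O = 6*(-6) + 6 = -36 + 6 = -30)
o(c) = -30/c
-570 - 1481*o(7) = -570 - (-44430)/7 = -570 - 1481*(-30/7) = -570 + 44430/7 = 40440/7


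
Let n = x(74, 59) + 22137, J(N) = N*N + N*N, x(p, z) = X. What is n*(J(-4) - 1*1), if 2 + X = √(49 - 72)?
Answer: 686185 + 31*I*√23 ≈ 6.8619e+5 + 148.67*I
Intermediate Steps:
X = -2 + I*√23 (X = -2 + √(49 - 72) = -2 + √(-23) = -2 + I*√23 ≈ -2.0 + 4.7958*I)
x(p, z) = -2 + I*√23
J(N) = 2*N² (J(N) = N² + N² = 2*N²)
n = 22135 + I*√23 (n = (-2 + I*√23) + 22137 = 22135 + I*√23 ≈ 22135.0 + 4.7958*I)
n*(J(-4) - 1*1) = (22135 + I*√23)*(2*(-4)² - 1*1) = (22135 + I*√23)*(2*16 - 1) = (22135 + I*√23)*(32 - 1) = (22135 + I*√23)*31 = 686185 + 31*I*√23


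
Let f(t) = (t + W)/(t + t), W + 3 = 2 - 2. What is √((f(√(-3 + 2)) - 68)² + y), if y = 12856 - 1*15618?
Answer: √(7168 - 810*I)/2 ≈ 42.399 - 2.388*I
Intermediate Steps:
W = -3 (W = -3 + (2 - 2) = -3 + 0 = -3)
y = -2762 (y = 12856 - 15618 = -2762)
f(t) = (-3 + t)/(2*t) (f(t) = (t - 3)/(t + t) = (-3 + t)/((2*t)) = (-3 + t)*(1/(2*t)) = (-3 + t)/(2*t))
√((f(√(-3 + 2)) - 68)² + y) = √(((-3 + √(-3 + 2))/(2*(√(-3 + 2))) - 68)² - 2762) = √(((-3 + √(-1))/(2*(√(-1))) - 68)² - 2762) = √(((-3 + I)/(2*I) - 68)² - 2762) = √(((-I)*(-3 + I)/2 - 68)² - 2762) = √((-I*(-3 + I)/2 - 68)² - 2762) = √((-68 - I*(-3 + I)/2)² - 2762) = √(-2762 + (-68 - I*(-3 + I)/2)²)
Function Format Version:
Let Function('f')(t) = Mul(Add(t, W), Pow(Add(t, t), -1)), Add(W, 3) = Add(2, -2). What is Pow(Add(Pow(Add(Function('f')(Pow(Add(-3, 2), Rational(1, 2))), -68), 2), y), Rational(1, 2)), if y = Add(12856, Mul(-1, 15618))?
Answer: Mul(Rational(1, 2), Pow(Add(7168, Mul(-810, I)), Rational(1, 2))) ≈ Add(42.399, Mul(-2.3880, I))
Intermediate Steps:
W = -3 (W = Add(-3, Add(2, -2)) = Add(-3, 0) = -3)
y = -2762 (y = Add(12856, -15618) = -2762)
Function('f')(t) = Mul(Rational(1, 2), Pow(t, -1), Add(-3, t)) (Function('f')(t) = Mul(Add(t, -3), Pow(Add(t, t), -1)) = Mul(Add(-3, t), Pow(Mul(2, t), -1)) = Mul(Add(-3, t), Mul(Rational(1, 2), Pow(t, -1))) = Mul(Rational(1, 2), Pow(t, -1), Add(-3, t)))
Pow(Add(Pow(Add(Function('f')(Pow(Add(-3, 2), Rational(1, 2))), -68), 2), y), Rational(1, 2)) = Pow(Add(Pow(Add(Mul(Rational(1, 2), Pow(Pow(Add(-3, 2), Rational(1, 2)), -1), Add(-3, Pow(Add(-3, 2), Rational(1, 2)))), -68), 2), -2762), Rational(1, 2)) = Pow(Add(Pow(Add(Mul(Rational(1, 2), Pow(Pow(-1, Rational(1, 2)), -1), Add(-3, Pow(-1, Rational(1, 2)))), -68), 2), -2762), Rational(1, 2)) = Pow(Add(Pow(Add(Mul(Rational(1, 2), Pow(I, -1), Add(-3, I)), -68), 2), -2762), Rational(1, 2)) = Pow(Add(Pow(Add(Mul(Rational(1, 2), Mul(-1, I), Add(-3, I)), -68), 2), -2762), Rational(1, 2)) = Pow(Add(Pow(Add(Mul(Rational(-1, 2), I, Add(-3, I)), -68), 2), -2762), Rational(1, 2)) = Pow(Add(Pow(Add(-68, Mul(Rational(-1, 2), I, Add(-3, I))), 2), -2762), Rational(1, 2)) = Pow(Add(-2762, Pow(Add(-68, Mul(Rational(-1, 2), I, Add(-3, I))), 2)), Rational(1, 2))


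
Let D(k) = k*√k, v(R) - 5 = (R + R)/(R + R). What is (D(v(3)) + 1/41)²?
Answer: 363097/1681 + 12*√6/41 ≈ 216.72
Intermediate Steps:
v(R) = 6 (v(R) = 5 + (R + R)/(R + R) = 5 + (2*R)/((2*R)) = 5 + (2*R)*(1/(2*R)) = 5 + 1 = 6)
D(k) = k^(3/2)
(D(v(3)) + 1/41)² = (6^(3/2) + 1/41)² = (6*√6 + 1/41)² = (1/41 + 6*√6)²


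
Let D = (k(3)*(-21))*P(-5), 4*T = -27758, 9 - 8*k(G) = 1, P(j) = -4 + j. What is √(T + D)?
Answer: I*√27002/2 ≈ 82.161*I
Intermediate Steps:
k(G) = 1 (k(G) = 9/8 - ⅛*1 = 9/8 - ⅛ = 1)
T = -13879/2 (T = (¼)*(-27758) = -13879/2 ≈ -6939.5)
D = 189 (D = (1*(-21))*(-4 - 5) = -21*(-9) = 189)
√(T + D) = √(-13879/2 + 189) = √(-13501/2) = I*√27002/2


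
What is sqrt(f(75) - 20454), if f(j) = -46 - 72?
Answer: 2*I*sqrt(5143) ≈ 143.43*I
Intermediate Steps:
f(j) = -118
sqrt(f(75) - 20454) = sqrt(-118 - 20454) = sqrt(-20572) = 2*I*sqrt(5143)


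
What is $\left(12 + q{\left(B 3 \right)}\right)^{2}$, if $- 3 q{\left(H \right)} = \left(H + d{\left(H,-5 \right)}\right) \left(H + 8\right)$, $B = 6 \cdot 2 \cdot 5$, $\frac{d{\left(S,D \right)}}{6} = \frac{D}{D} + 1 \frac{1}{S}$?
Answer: $\frac{274653557476}{2025} \approx 1.3563 \cdot 10^{8}$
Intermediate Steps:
$d{\left(S,D \right)} = 6 + \frac{6}{S}$ ($d{\left(S,D \right)} = 6 \left(\frac{D}{D} + 1 \frac{1}{S}\right) = 6 \left(1 + \frac{1}{S}\right) = 6 + \frac{6}{S}$)
$B = 60$ ($B = 12 \cdot 5 = 60$)
$q{\left(H \right)} = - \frac{\left(8 + H\right) \left(6 + H + \frac{6}{H}\right)}{3}$ ($q{\left(H \right)} = - \frac{\left(H + \left(6 + \frac{6}{H}\right)\right) \left(H + 8\right)}{3} = - \frac{\left(6 + H + \frac{6}{H}\right) \left(8 + H\right)}{3} = - \frac{\left(8 + H\right) \left(6 + H + \frac{6}{H}\right)}{3}$)
$\left(12 + q{\left(B 3 \right)}\right)^{2} = \left(12 - \left(18 + 10800 + \frac{4}{45} + \frac{14}{3} \cdot 60 \cdot 3\right)\right)^{2} = \left(12 - \left(858 + 10800 + \frac{4}{45}\right)\right)^{2} = \left(12 - \frac{524614}{45}\right)^{2} = \left(- \frac{524074}{45}\right)^{2} = \frac{274653557476}{2025}$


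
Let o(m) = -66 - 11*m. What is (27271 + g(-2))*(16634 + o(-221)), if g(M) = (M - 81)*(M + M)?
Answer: 524429397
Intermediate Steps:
g(M) = 2*M*(-81 + M) (g(M) = (-81 + M)*(2*M) = 2*M*(-81 + M))
o(m) = -66 - 11*m
(27271 + g(-2))*(16634 + o(-221)) = (27271 + 2*(-2)*(-81 - 2))*(16634 + (-66 - 11*(-221))) = (27271 + 2*(-2)*(-83))*(16634 + (-66 + 2431)) = (27271 + 332)*(16634 + 2365) = 27603*18999 = 524429397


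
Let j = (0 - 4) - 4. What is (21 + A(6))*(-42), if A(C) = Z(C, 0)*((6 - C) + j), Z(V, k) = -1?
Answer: -1218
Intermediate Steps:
j = -8 (j = -4 - 4 = -8)
A(C) = 2 + C (A(C) = -((6 - C) - 8) = -(-2 - C) = 2 + C)
(21 + A(6))*(-42) = (21 + (2 + 6))*(-42) = (21 + 8)*(-42) = 29*(-42) = -1218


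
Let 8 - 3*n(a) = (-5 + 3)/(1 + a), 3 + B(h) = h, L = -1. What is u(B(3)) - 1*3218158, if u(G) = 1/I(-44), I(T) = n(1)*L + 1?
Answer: -6436317/2 ≈ -3.2182e+6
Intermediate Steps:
B(h) = -3 + h
n(a) = 8/3 + 2/(3*(1 + a)) (n(a) = 8/3 - (-5 + 3)/(3*(1 + a)) = 8/3 - (-2)/(3*(1 + a)) = 8/3 + 2/(3*(1 + a)))
I(T) = -2 (I(T) = (2*(5 + 4*1)/(3*(1 + 1)))*(-1) + 1 = ((⅔)*(5 + 4)/2)*(-1) + 1 = ((⅔)*(½)*9)*(-1) + 1 = 3*(-1) + 1 = -3 + 1 = -2)
u(G) = -½ (u(G) = 1/(-2) = -½)
u(B(3)) - 1*3218158 = -½ - 1*3218158 = -½ - 3218158 = -6436317/2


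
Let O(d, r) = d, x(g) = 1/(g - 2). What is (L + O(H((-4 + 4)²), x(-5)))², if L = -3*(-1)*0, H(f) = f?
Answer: 0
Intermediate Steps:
x(g) = 1/(-2 + g)
L = 0 (L = 3*0 = 0)
(L + O(H((-4 + 4)²), x(-5)))² = (0 + (-4 + 4)²)² = (0 + 0²)² = (0 + 0)² = 0² = 0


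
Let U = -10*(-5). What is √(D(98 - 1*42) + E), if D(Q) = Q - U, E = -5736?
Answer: I*√5730 ≈ 75.697*I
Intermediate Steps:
U = 50
D(Q) = -50 + Q (D(Q) = Q - 1*50 = Q - 50 = -50 + Q)
√(D(98 - 1*42) + E) = √((-50 + (98 - 1*42)) - 5736) = √((-50 + (98 - 42)) - 5736) = √((-50 + 56) - 5736) = √(6 - 5736) = √(-5730) = I*√5730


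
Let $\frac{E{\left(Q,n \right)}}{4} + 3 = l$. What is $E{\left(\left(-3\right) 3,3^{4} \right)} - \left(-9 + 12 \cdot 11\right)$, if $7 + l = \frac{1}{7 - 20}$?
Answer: $- \frac{2123}{13} \approx -163.31$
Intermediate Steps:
$l = - \frac{92}{13}$ ($l = -7 + \frac{1}{7 - 20} = -7 + \frac{1}{-13} = -7 - \frac{1}{13} = - \frac{92}{13} \approx -7.0769$)
$E{\left(Q,n \right)} = - \frac{524}{13}$ ($E{\left(Q,n \right)} = -12 + 4 \left(- \frac{92}{13}\right) = -12 - \frac{368}{13} = - \frac{524}{13}$)
$E{\left(\left(-3\right) 3,3^{4} \right)} - \left(-9 + 12 \cdot 11\right) = - \frac{524}{13} - \left(-9 + 12 \cdot 11\right) = - \frac{524}{13} - \left(-9 + 132\right) = - \frac{524}{13} - 123 = - \frac{2123}{13}$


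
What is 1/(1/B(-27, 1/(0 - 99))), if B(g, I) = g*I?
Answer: 3/11 ≈ 0.27273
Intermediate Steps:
B(g, I) = I*g
1/(1/B(-27, 1/(0 - 99))) = 1/(1/(-27/(0 - 99))) = 1/(1/(-27/(-99))) = 1/(1/(-1/99*(-27))) = 1/(1/(3/11)) = 1/(11/3) = 3/11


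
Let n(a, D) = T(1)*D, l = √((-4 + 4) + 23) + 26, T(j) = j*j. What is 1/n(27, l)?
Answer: 26/653 - √23/653 ≈ 0.032472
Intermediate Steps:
T(j) = j²
l = 26 + √23 (l = √(0 + 23) + 26 = √23 + 26 = 26 + √23 ≈ 30.796)
n(a, D) = D (n(a, D) = 1²*D = 1*D = D)
1/n(27, l) = 1/(26 + √23)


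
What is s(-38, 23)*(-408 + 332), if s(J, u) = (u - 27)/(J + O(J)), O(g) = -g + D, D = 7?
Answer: 304/7 ≈ 43.429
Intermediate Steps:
O(g) = 7 - g (O(g) = -g + 7 = 7 - g)
s(J, u) = -27/7 + u/7 (s(J, u) = (u - 27)/(J + (7 - J)) = (-27 + u)/7 = (-27 + u)*(1/7) = -27/7 + u/7)
s(-38, 23)*(-408 + 332) = (-27/7 + (1/7)*23)*(-408 + 332) = (-27/7 + 23/7)*(-76) = -4/7*(-76) = 304/7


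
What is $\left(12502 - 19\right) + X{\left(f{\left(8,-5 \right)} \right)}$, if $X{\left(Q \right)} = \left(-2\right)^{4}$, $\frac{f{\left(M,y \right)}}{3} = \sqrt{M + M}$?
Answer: $12499$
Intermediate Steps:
$f{\left(M,y \right)} = 3 \sqrt{2} \sqrt{M}$ ($f{\left(M,y \right)} = 3 \sqrt{M + M} = 3 \sqrt{2 M} = 3 \sqrt{2} \sqrt{M}$)
$X{\left(Q \right)} = 16$
$\left(12502 - 19\right) + X{\left(f{\left(8,-5 \right)} \right)} = \left(12502 - 19\right) + 16 = 12483 + 16 = 12499$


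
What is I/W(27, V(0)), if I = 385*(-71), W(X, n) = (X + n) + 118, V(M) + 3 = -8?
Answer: -27335/134 ≈ -203.99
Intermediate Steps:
V(M) = -11 (V(M) = -3 - 8 = -11)
W(X, n) = 118 + X + n
I = -27335
I/W(27, V(0)) = -27335/(118 + 27 - 11) = -27335/134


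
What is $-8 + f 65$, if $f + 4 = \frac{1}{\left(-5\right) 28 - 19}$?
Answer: $- \frac{42677}{159} \approx -268.41$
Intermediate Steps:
$f = - \frac{637}{159}$ ($f = -4 + \frac{1}{\left(-5\right) 28 - 19} = -4 + \frac{1}{-140 - 19} = -4 + \frac{1}{-159} = -4 - \frac{1}{159} = - \frac{637}{159} \approx -4.0063$)
$-8 + f 65 = -8 - \frac{41405}{159} = - \frac{42677}{159}$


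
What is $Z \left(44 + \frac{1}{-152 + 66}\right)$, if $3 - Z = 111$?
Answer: $- \frac{204282}{43} \approx -4750.7$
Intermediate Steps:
$Z = -108$ ($Z = 3 - 111 = -108$)
$Z \left(44 + \frac{1}{-152 + 66}\right) = - 108 \left(44 + \frac{1}{-152 + 66}\right) = - 108 \left(44 + \frac{1}{-86}\right) = - 108 \left(44 - \frac{1}{86}\right) = \left(-108\right) \frac{3783}{86} = - \frac{204282}{43}$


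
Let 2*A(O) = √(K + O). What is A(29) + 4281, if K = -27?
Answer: 4281 + √2/2 ≈ 4281.7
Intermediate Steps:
A(O) = √(-27 + O)/2
A(29) + 4281 = √(-27 + 29)/2 + 4281 = √2/2 + 4281 = 4281 + √2/2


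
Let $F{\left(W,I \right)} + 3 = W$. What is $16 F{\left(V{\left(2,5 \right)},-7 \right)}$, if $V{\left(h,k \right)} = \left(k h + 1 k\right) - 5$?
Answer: $112$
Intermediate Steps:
$V{\left(h,k \right)} = -5 + k + h k$ ($V{\left(h,k \right)} = \left(h k + k\right) - 5 = \left(k + h k\right) - 5 = -5 + k + h k$)
$F{\left(W,I \right)} = -3 + W$
$16 F{\left(V{\left(2,5 \right)},-7 \right)} = 16 \left(-3 + \left(-5 + 5 + 2 \cdot 5\right)\right) = 16 \left(-3 + \left(-5 + 5 + 10\right)\right) = 16 \left(-3 + 10\right) = 16 \cdot 7 = 112$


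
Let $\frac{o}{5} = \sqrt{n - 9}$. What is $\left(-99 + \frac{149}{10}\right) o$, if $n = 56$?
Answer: $- \frac{841 \sqrt{47}}{2} \approx -2882.8$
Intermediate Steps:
$o = 5 \sqrt{47}$ ($o = 5 \sqrt{56 - 9} = 5 \sqrt{47} \approx 34.278$)
$\left(-99 + \frac{149}{10}\right) o = \left(-99 + \frac{149}{10}\right) 5 \sqrt{47} = - \frac{841 \cdot 5 \sqrt{47}}{10} = - \frac{841 \sqrt{47}}{2}$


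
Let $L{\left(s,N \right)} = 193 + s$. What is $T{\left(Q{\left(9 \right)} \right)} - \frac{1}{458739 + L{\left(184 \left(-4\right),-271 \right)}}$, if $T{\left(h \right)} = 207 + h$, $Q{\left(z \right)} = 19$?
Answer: $\frac{103552295}{458196} \approx 226.0$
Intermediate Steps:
$T{\left(Q{\left(9 \right)} \right)} - \frac{1}{458739 + L{\left(184 \left(-4\right),-271 \right)}} = \left(207 + 19\right) - \frac{1}{458739 + \left(193 + 184 \left(-4\right)\right)} = 226 - \frac{1}{458739 + \left(193 - 736\right)} = 226 - \frac{1}{458739 - 543} = 226 - \frac{1}{458196} = \frac{103552295}{458196}$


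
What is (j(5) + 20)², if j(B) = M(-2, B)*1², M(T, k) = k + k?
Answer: 900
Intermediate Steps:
M(T, k) = 2*k
j(B) = 2*B (j(B) = (2*B)*1² = (2*B)*1 = 2*B)
(j(5) + 20)² = (2*5 + 20)² = (10 + 20)² = 30² = 900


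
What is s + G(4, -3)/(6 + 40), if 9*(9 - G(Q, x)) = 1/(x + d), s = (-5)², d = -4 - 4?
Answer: 57371/2277 ≈ 25.196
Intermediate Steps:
d = -8
s = 25
G(Q, x) = 9 - 1/(9*(-8 + x)) (G(Q, x) = 9 - 1/(9*(x - 8)) = 9 - 1/(9*(-8 + x)))
s + G(4, -3)/(6 + 40) = 25 + ((-649 + 81*(-3))/(9*(-8 - 3)))/(6 + 40) = 25 + ((⅑)*(-649 - 243)/(-11))/46 = 25 + ((⅑)*(-1/11)*(-892))*(1/46) = 25 + (892/99)*(1/46) = 25 + 446/2277 = 57371/2277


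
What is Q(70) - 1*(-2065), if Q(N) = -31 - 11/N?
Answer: 142369/70 ≈ 2033.8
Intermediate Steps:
Q(70) - 1*(-2065) = (-31 - 11/70) - 1*(-2065) = (-31 - 11*1/70) + 2065 = (-31 - 11/70) + 2065 = -2181/70 + 2065 = 142369/70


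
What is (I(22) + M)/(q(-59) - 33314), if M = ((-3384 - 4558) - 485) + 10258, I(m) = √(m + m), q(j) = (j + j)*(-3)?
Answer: -1831/32960 - √11/16480 ≈ -0.055753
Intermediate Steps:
q(j) = -6*j (q(j) = (2*j)*(-3) = -6*j)
I(m) = √2*√m (I(m) = √(2*m) = √2*√m)
M = 1831 (M = (-7942 - 485) + 10258 = -8427 + 10258 = 1831)
(I(22) + M)/(q(-59) - 33314) = (√2*√22 + 1831)/(-6*(-59) - 33314) = (2*√11 + 1831)/(354 - 33314) = (1831 + 2*√11)/(-32960) = (1831 + 2*√11)*(-1/32960) = -1831/32960 - √11/16480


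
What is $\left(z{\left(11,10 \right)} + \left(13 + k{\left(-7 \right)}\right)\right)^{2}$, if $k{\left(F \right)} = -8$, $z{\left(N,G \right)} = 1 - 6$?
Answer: $0$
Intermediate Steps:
$z{\left(N,G \right)} = -5$
$\left(z{\left(11,10 \right)} + \left(13 + k{\left(-7 \right)}\right)\right)^{2} = \left(-5 + \left(13 - 8\right)\right)^{2} = \left(-5 + 5\right)^{2} = 0^{2} = 0$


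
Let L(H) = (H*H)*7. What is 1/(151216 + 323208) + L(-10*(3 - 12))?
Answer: 26899840801/474424 ≈ 56700.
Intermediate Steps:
L(H) = 7*H² (L(H) = H²*7 = 7*H²)
1/(151216 + 323208) + L(-10*(3 - 12)) = 1/(151216 + 323208) + 7*(-10*(3 - 12))² = 1/474424 + 7*(-10*(-9))² = 1/474424 + 7*90² = 1/474424 + 7*8100 = 1/474424 + 56700 = 26899840801/474424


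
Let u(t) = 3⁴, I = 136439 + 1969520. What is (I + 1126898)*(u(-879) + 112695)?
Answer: 364588681032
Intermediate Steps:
I = 2105959
u(t) = 81
(I + 1126898)*(u(-879) + 112695) = (2105959 + 1126898)*(81 + 112695) = 3232857*112776 = 364588681032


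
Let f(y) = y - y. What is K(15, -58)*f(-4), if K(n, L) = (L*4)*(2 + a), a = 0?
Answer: 0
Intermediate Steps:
K(n, L) = 8*L (K(n, L) = (L*4)*(2 + 0) = (4*L)*2 = 8*L)
f(y) = 0
K(15, -58)*f(-4) = (8*(-58))*0 = -464*0 = 0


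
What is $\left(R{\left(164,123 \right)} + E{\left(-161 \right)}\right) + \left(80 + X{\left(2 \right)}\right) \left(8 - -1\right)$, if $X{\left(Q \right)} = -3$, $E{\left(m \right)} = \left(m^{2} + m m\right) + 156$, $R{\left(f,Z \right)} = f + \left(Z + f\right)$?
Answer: $53142$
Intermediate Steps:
$R{\left(f,Z \right)} = Z + 2 f$
$E{\left(m \right)} = 156 + 2 m^{2}$ ($E{\left(m \right)} = \left(m^{2} + m^{2}\right) + 156 = 2 m^{2} + 156 = 156 + 2 m^{2}$)
$\left(R{\left(164,123 \right)} + E{\left(-161 \right)}\right) + \left(80 + X{\left(2 \right)}\right) \left(8 - -1\right) = \left(\left(123 + 2 \cdot 164\right) + \left(156 + 2 \left(-161\right)^{2}\right)\right) + \left(80 - 3\right) \left(8 - -1\right) = \left(\left(123 + 328\right) + \left(156 + 2 \cdot 25921\right)\right) + 77 \left(8 + 1\right) = \left(451 + \left(156 + 51842\right)\right) + 77 \cdot 9 = \left(451 + 51998\right) + 693 = 52449 + 693 = 53142$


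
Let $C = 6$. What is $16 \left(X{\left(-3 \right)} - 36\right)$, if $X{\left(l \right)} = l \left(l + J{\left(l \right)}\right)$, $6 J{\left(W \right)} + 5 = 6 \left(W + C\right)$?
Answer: $-536$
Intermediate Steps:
$J{\left(W \right)} = \frac{31}{6} + W$ ($J{\left(W \right)} = - \frac{5}{6} + \frac{6 \left(W + 6\right)}{6} = - \frac{5}{6} + \frac{6 \left(6 + W\right)}{6} = - \frac{5}{6} + \frac{36 + 6 W}{6} = - \frac{5}{6} + \left(6 + W\right) = \frac{31}{6} + W$)
$X{\left(l \right)} = l \left(\frac{31}{6} + 2 l\right)$ ($X{\left(l \right)} = l \left(l + \left(\frac{31}{6} + l\right)\right) = l \left(\frac{31}{6} + 2 l\right)$)
$16 \left(X{\left(-3 \right)} - 36\right) = 16 \left(\frac{1}{6} \left(-3\right) \left(31 + 12 \left(-3\right)\right) - 36\right) = 16 \left(\frac{1}{6} \left(-3\right) \left(31 - 36\right) - 36\right) = 16 \left(\frac{1}{6} \left(-3\right) \left(-5\right) - 36\right) = 16 \left(\frac{5}{2} - 36\right) = 16 \left(- \frac{67}{2}\right) = -536$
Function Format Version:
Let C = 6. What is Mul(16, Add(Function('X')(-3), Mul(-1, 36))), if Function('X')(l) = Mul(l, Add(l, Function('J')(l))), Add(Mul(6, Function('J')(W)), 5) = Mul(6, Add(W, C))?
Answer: -536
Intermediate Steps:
Function('J')(W) = Add(Rational(31, 6), W) (Function('J')(W) = Add(Rational(-5, 6), Mul(Rational(1, 6), Mul(6, Add(W, 6)))) = Add(Rational(-5, 6), Mul(Rational(1, 6), Mul(6, Add(6, W)))) = Add(Rational(-5, 6), Mul(Rational(1, 6), Add(36, Mul(6, W)))) = Add(Rational(-5, 6), Add(6, W)) = Add(Rational(31, 6), W))
Function('X')(l) = Mul(l, Add(Rational(31, 6), Mul(2, l))) (Function('X')(l) = Mul(l, Add(l, Add(Rational(31, 6), l))) = Mul(l, Add(Rational(31, 6), Mul(2, l))))
Mul(16, Add(Function('X')(-3), Mul(-1, 36))) = Mul(16, Add(Mul(Rational(1, 6), -3, Add(31, Mul(12, -3))), Mul(-1, 36))) = Mul(16, Add(Mul(Rational(1, 6), -3, Add(31, -36)), -36)) = Mul(16, Add(Mul(Rational(1, 6), -3, -5), -36)) = Mul(16, Add(Rational(5, 2), -36)) = Mul(16, Rational(-67, 2)) = -536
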